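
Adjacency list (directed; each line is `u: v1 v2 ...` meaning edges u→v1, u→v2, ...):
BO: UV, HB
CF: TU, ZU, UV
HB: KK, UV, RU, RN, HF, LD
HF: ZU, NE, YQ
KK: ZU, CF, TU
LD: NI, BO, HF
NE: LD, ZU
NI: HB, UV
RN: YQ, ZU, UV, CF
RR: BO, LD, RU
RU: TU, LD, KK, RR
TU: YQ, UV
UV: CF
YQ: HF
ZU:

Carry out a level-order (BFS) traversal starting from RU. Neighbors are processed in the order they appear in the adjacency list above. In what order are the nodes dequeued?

RU TU LD KK RR YQ UV NI BO HF ZU CF HB NE RN

Visit RU; enqueue TU, LD, KK, RR → queue [TU, LD, KK, RR]
Visit TU; enqueue YQ, UV → queue [LD, KK, RR, YQ, UV]
Visit LD; enqueue NI, BO, HF → queue [KK, RR, YQ, UV, NI, BO, HF]
Visit KK; enqueue ZU, CF → queue [RR, YQ, UV, NI, BO, HF, ZU, CF]
Visit RR → queue [YQ, UV, NI, BO, HF, ZU, CF]
Visit YQ → queue [UV, NI, BO, HF, ZU, CF]
Visit UV → queue [NI, BO, HF, ZU, CF]
Visit NI; enqueue HB → queue [BO, HF, ZU, CF, HB]
Visit BO → queue [HF, ZU, CF, HB]
Visit HF; enqueue NE → queue [ZU, CF, HB, NE]
Visit ZU → queue [CF, HB, NE]
Visit CF → queue [HB, NE]
Visit HB; enqueue RN → queue [NE, RN]
Visit NE → queue [RN]
Visit RN → queue []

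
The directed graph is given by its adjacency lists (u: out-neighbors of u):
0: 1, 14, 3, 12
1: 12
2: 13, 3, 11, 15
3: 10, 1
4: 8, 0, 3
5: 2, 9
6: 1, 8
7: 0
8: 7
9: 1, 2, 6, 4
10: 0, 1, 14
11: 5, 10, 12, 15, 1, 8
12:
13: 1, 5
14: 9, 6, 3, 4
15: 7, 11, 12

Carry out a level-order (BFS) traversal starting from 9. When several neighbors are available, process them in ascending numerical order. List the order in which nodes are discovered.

Visit 9; enqueue 1, 2, 4, 6 → queue [1, 2, 4, 6]
Visit 1; enqueue 12 → queue [2, 4, 6, 12]
Visit 2; enqueue 3, 11, 13, 15 → queue [4, 6, 12, 3, 11, 13, 15]
Visit 4; enqueue 0, 8 → queue [6, 12, 3, 11, 13, 15, 0, 8]
Visit 6 → queue [12, 3, 11, 13, 15, 0, 8]
Visit 12 → queue [3, 11, 13, 15, 0, 8]
Visit 3; enqueue 10 → queue [11, 13, 15, 0, 8, 10]
Visit 11; enqueue 5 → queue [13, 15, 0, 8, 10, 5]
Visit 13 → queue [15, 0, 8, 10, 5]
Visit 15; enqueue 7 → queue [0, 8, 10, 5, 7]
Visit 0; enqueue 14 → queue [8, 10, 5, 7, 14]
Visit 8 → queue [10, 5, 7, 14]
Visit 10 → queue [5, 7, 14]
Visit 5 → queue [7, 14]
Visit 7 → queue [14]
Visit 14 → queue []

9 → 1 → 2 → 4 → 6 → 12 → 3 → 11 → 13 → 15 → 0 → 8 → 10 → 5 → 7 → 14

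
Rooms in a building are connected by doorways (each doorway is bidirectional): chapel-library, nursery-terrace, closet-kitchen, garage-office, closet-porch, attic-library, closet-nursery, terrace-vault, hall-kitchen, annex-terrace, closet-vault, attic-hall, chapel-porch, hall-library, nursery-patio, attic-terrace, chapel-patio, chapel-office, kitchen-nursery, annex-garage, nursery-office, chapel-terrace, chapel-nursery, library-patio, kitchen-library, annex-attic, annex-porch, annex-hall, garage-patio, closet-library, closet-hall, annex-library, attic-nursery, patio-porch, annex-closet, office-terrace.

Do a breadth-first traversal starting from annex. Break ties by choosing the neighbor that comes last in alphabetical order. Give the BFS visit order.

Visit annex; enqueue terrace, porch, library, hall, garage, closet, attic → queue [terrace, porch, library, hall, garage, closet, attic]
Visit terrace; enqueue vault, office, nursery, chapel → queue [porch, library, hall, garage, closet, attic, vault, office, nursery, chapel]
Visit porch; enqueue patio → queue [library, hall, garage, closet, attic, vault, office, nursery, chapel, patio]
Visit library; enqueue kitchen → queue [hall, garage, closet, attic, vault, office, nursery, chapel, patio, kitchen]
Visit hall → queue [garage, closet, attic, vault, office, nursery, chapel, patio, kitchen]
Visit garage → queue [closet, attic, vault, office, nursery, chapel, patio, kitchen]
Visit closet → queue [attic, vault, office, nursery, chapel, patio, kitchen]
Visit attic → queue [vault, office, nursery, chapel, patio, kitchen]
Visit vault → queue [office, nursery, chapel, patio, kitchen]
Visit office → queue [nursery, chapel, patio, kitchen]
Visit nursery → queue [chapel, patio, kitchen]
Visit chapel → queue [patio, kitchen]
Visit patio → queue [kitchen]
Visit kitchen → queue []

annex -> terrace -> porch -> library -> hall -> garage -> closet -> attic -> vault -> office -> nursery -> chapel -> patio -> kitchen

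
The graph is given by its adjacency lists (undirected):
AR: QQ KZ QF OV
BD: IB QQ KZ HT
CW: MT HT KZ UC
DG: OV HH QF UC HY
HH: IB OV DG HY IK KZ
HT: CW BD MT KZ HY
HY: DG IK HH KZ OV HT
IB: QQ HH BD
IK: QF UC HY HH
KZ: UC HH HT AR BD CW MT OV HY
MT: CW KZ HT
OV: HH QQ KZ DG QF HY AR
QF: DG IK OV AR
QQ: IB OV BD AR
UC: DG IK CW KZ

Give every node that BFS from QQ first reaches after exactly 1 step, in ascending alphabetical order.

Level 0: QQ
Level 1: AR, BD, IB, OV
Level 2: DG, HH, HT, HY, KZ, QF
Level 3: CW, IK, MT, UC

AR, BD, IB, OV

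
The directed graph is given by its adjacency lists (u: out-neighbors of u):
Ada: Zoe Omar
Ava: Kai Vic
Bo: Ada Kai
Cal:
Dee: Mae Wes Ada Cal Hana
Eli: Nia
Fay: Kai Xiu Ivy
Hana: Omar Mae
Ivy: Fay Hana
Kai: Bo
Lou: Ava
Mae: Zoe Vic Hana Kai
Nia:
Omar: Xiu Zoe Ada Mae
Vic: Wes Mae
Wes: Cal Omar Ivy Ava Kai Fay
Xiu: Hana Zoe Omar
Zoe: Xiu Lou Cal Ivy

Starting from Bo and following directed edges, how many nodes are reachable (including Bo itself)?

BFS from Bo visits: Bo, Ada, Kai, Zoe, Omar, Xiu, Lou, Cal, Ivy, Mae, Hana, Ava, Fay, Vic, Wes
Reachable nodes: 15 of 18 total.

15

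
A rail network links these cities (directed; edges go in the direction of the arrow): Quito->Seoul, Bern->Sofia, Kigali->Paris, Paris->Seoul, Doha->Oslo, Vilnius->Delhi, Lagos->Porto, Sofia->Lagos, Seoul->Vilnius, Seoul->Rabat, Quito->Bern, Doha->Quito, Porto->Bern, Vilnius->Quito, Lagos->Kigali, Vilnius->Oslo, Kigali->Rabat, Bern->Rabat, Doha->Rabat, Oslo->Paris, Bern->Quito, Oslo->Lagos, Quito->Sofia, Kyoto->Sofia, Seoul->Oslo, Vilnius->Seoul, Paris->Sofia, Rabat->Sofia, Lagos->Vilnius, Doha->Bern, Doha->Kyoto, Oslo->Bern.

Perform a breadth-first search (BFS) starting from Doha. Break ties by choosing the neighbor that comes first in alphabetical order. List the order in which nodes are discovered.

Doha, Bern, Kyoto, Oslo, Quito, Rabat, Sofia, Lagos, Paris, Seoul, Kigali, Porto, Vilnius, Delhi

Visit Doha; enqueue Bern, Kyoto, Oslo, Quito, Rabat → queue [Bern, Kyoto, Oslo, Quito, Rabat]
Visit Bern; enqueue Sofia → queue [Kyoto, Oslo, Quito, Rabat, Sofia]
Visit Kyoto → queue [Oslo, Quito, Rabat, Sofia]
Visit Oslo; enqueue Lagos, Paris → queue [Quito, Rabat, Sofia, Lagos, Paris]
Visit Quito; enqueue Seoul → queue [Rabat, Sofia, Lagos, Paris, Seoul]
Visit Rabat → queue [Sofia, Lagos, Paris, Seoul]
Visit Sofia → queue [Lagos, Paris, Seoul]
Visit Lagos; enqueue Kigali, Porto, Vilnius → queue [Paris, Seoul, Kigali, Porto, Vilnius]
Visit Paris → queue [Seoul, Kigali, Porto, Vilnius]
Visit Seoul → queue [Kigali, Porto, Vilnius]
Visit Kigali → queue [Porto, Vilnius]
Visit Porto → queue [Vilnius]
Visit Vilnius; enqueue Delhi → queue [Delhi]
Visit Delhi → queue []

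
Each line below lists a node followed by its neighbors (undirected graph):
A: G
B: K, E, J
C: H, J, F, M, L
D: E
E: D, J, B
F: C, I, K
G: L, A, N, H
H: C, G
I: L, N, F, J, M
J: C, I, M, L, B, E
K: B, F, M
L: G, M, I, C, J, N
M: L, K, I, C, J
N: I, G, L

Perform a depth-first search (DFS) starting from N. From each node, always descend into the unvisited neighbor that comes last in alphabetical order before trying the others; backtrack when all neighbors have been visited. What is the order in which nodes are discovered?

N, L, M, K, F, I, J, E, D, B, C, H, G, A

Visit N
N → L
L → M
M → K
K → F
F → I
I → J
J → E
E → D
E → B
J → C
C → H
H → G
G → A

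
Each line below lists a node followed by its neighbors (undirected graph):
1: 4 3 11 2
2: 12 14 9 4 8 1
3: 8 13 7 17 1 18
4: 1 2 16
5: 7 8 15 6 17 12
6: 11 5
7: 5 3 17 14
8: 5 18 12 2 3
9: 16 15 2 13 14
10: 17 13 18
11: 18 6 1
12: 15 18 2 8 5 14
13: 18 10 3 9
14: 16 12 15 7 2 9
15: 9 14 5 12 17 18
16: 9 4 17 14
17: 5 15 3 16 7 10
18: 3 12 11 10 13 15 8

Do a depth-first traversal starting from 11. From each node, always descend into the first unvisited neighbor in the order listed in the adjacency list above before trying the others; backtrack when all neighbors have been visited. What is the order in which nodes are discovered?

Visit 11
11 → 18
18 → 3
3 → 8
8 → 5
5 → 7
7 → 17
17 → 15
15 → 9
9 → 16
16 → 4
4 → 1
1 → 2
2 → 12
12 → 14
9 → 13
13 → 10
5 → 6

11 -> 18 -> 3 -> 8 -> 5 -> 7 -> 17 -> 15 -> 9 -> 16 -> 4 -> 1 -> 2 -> 12 -> 14 -> 13 -> 10 -> 6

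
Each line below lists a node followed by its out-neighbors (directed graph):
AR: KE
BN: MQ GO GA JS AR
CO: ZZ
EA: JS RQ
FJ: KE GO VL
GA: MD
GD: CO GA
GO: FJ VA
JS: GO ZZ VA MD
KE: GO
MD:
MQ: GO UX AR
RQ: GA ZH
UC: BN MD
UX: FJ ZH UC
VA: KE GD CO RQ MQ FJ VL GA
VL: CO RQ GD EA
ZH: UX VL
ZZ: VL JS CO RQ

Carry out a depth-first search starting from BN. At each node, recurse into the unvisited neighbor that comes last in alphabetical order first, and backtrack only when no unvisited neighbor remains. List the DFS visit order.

Visit BN
BN → MQ
MQ → UX
UX → ZH
ZH → VL
VL → RQ
RQ → GA
GA → MD
VL → GD
GD → CO
CO → ZZ
ZZ → JS
JS → VA
VA → KE
KE → GO
GO → FJ
VL → EA
UX → UC
MQ → AR

BN -> MQ -> UX -> ZH -> VL -> RQ -> GA -> MD -> GD -> CO -> ZZ -> JS -> VA -> KE -> GO -> FJ -> EA -> UC -> AR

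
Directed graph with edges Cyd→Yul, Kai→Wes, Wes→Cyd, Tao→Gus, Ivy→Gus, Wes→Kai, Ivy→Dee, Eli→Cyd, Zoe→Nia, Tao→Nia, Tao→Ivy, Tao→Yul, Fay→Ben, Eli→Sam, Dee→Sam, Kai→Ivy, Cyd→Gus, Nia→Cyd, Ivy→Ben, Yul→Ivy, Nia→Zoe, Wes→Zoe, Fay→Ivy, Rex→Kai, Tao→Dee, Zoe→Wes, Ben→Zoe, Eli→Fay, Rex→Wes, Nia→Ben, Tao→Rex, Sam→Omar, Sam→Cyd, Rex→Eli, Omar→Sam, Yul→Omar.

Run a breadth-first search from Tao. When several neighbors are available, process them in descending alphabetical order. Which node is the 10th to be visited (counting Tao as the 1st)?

Kai

Visit Tao; enqueue Yul, Rex, Nia, Ivy, Gus, Dee → queue [Yul, Rex, Nia, Ivy, Gus, Dee]
Visit Yul; enqueue Omar → queue [Rex, Nia, Ivy, Gus, Dee, Omar]
Visit Rex; enqueue Wes, Kai, Eli → queue [Nia, Ivy, Gus, Dee, Omar, Wes, Kai, Eli]
Visit Nia; enqueue Zoe, Cyd, Ben → queue [Ivy, Gus, Dee, Omar, Wes, Kai, Eli, Zoe, Cyd, Ben]
Visit Ivy → queue [Gus, Dee, Omar, Wes, Kai, Eli, Zoe, Cyd, Ben]
Visit Gus → queue [Dee, Omar, Wes, Kai, Eli, Zoe, Cyd, Ben]
Visit Dee; enqueue Sam → queue [Omar, Wes, Kai, Eli, Zoe, Cyd, Ben, Sam]
Visit Omar → queue [Wes, Kai, Eli, Zoe, Cyd, Ben, Sam]
Visit Wes → queue [Kai, Eli, Zoe, Cyd, Ben, Sam]
Visit Kai → queue [Eli, Zoe, Cyd, Ben, Sam]
Visit Eli; enqueue Fay → queue [Zoe, Cyd, Ben, Sam, Fay]
Visit Zoe → queue [Cyd, Ben, Sam, Fay]
Visit Cyd → queue [Ben, Sam, Fay]
Visit Ben → queue [Sam, Fay]
Visit Sam → queue [Fay]
Visit Fay → queue []

Visit order: Tao, Yul, Rex, Nia, Ivy, Gus, Dee, Omar, Wes, Kai, Eli, Zoe, Cyd, Ben, Sam, Fay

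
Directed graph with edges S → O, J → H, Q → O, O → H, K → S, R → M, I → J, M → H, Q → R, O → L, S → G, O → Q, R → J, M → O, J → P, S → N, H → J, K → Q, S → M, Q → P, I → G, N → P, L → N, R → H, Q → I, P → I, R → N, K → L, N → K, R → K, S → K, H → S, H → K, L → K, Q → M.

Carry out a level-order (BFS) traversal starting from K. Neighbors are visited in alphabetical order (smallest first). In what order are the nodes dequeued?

K, L, Q, S, N, I, M, O, P, R, G, J, H

Visit K; enqueue L, Q, S → queue [L, Q, S]
Visit L; enqueue N → queue [Q, S, N]
Visit Q; enqueue I, M, O, P, R → queue [S, N, I, M, O, P, R]
Visit S; enqueue G → queue [N, I, M, O, P, R, G]
Visit N → queue [I, M, O, P, R, G]
Visit I; enqueue J → queue [M, O, P, R, G, J]
Visit M; enqueue H → queue [O, P, R, G, J, H]
Visit O → queue [P, R, G, J, H]
Visit P → queue [R, G, J, H]
Visit R → queue [G, J, H]
Visit G → queue [J, H]
Visit J → queue [H]
Visit H → queue []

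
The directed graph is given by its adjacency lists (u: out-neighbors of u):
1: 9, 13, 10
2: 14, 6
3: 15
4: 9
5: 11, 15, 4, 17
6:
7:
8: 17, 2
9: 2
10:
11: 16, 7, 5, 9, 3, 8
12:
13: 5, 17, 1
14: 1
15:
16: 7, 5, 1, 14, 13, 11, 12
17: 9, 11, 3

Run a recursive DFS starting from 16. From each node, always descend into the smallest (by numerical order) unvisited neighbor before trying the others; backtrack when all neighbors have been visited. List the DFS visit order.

16, 1, 9, 2, 6, 14, 10, 13, 5, 4, 11, 3, 15, 7, 8, 17, 12

Visit 16
16 → 1
1 → 9
9 → 2
2 → 6
2 → 14
1 → 10
1 → 13
13 → 5
5 → 4
5 → 11
11 → 3
3 → 15
11 → 7
11 → 8
8 → 17
16 → 12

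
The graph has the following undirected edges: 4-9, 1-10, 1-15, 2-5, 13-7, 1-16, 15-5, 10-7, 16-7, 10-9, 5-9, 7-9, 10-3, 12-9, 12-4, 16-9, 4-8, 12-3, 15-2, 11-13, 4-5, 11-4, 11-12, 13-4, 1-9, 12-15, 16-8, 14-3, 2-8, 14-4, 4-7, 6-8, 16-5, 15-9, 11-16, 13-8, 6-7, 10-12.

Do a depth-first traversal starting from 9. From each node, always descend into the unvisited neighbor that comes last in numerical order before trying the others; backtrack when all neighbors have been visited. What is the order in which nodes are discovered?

9 -> 16 -> 11 -> 13 -> 8 -> 6 -> 7 -> 10 -> 12 -> 15 -> 5 -> 4 -> 14 -> 3 -> 2 -> 1

Visit 9
9 → 16
16 → 11
11 → 13
13 → 8
8 → 6
6 → 7
7 → 10
10 → 12
12 → 15
15 → 5
5 → 4
4 → 14
14 → 3
5 → 2
15 → 1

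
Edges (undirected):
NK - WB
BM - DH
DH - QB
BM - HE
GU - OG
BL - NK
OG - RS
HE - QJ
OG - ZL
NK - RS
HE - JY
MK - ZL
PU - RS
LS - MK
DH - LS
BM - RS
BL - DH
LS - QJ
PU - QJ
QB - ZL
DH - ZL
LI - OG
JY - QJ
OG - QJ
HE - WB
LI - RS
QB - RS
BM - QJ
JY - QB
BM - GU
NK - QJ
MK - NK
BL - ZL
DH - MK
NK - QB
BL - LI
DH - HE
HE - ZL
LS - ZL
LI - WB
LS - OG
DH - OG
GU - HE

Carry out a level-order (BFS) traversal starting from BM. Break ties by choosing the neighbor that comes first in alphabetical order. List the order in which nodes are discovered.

Visit BM; enqueue DH, GU, HE, QJ, RS → queue [DH, GU, HE, QJ, RS]
Visit DH; enqueue BL, LS, MK, OG, QB, ZL → queue [GU, HE, QJ, RS, BL, LS, MK, OG, QB, ZL]
Visit GU → queue [HE, QJ, RS, BL, LS, MK, OG, QB, ZL]
Visit HE; enqueue JY, WB → queue [QJ, RS, BL, LS, MK, OG, QB, ZL, JY, WB]
Visit QJ; enqueue NK, PU → queue [RS, BL, LS, MK, OG, QB, ZL, JY, WB, NK, PU]
Visit RS; enqueue LI → queue [BL, LS, MK, OG, QB, ZL, JY, WB, NK, PU, LI]
Visit BL → queue [LS, MK, OG, QB, ZL, JY, WB, NK, PU, LI]
Visit LS → queue [MK, OG, QB, ZL, JY, WB, NK, PU, LI]
Visit MK → queue [OG, QB, ZL, JY, WB, NK, PU, LI]
Visit OG → queue [QB, ZL, JY, WB, NK, PU, LI]
Visit QB → queue [ZL, JY, WB, NK, PU, LI]
Visit ZL → queue [JY, WB, NK, PU, LI]
Visit JY → queue [WB, NK, PU, LI]
Visit WB → queue [NK, PU, LI]
Visit NK → queue [PU, LI]
Visit PU → queue [LI]
Visit LI → queue []

BM DH GU HE QJ RS BL LS MK OG QB ZL JY WB NK PU LI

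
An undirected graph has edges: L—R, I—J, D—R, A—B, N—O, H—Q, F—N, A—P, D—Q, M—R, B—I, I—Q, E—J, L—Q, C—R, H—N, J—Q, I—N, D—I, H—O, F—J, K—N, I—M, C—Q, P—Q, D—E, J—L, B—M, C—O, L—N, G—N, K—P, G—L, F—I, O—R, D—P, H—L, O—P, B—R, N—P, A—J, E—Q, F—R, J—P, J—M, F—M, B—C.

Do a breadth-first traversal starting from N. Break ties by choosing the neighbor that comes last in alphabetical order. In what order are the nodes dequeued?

N P O L K I H G F Q J D A R C M B E

Visit N; enqueue P, O, L, K, I, H, G, F → queue [P, O, L, K, I, H, G, F]
Visit P; enqueue Q, J, D, A → queue [O, L, K, I, H, G, F, Q, J, D, A]
Visit O; enqueue R, C → queue [L, K, I, H, G, F, Q, J, D, A, R, C]
Visit L → queue [K, I, H, G, F, Q, J, D, A, R, C]
Visit K → queue [I, H, G, F, Q, J, D, A, R, C]
Visit I; enqueue M, B → queue [H, G, F, Q, J, D, A, R, C, M, B]
Visit H → queue [G, F, Q, J, D, A, R, C, M, B]
Visit G → queue [F, Q, J, D, A, R, C, M, B]
Visit F → queue [Q, J, D, A, R, C, M, B]
Visit Q; enqueue E → queue [J, D, A, R, C, M, B, E]
Visit J → queue [D, A, R, C, M, B, E]
Visit D → queue [A, R, C, M, B, E]
Visit A → queue [R, C, M, B, E]
Visit R → queue [C, M, B, E]
Visit C → queue [M, B, E]
Visit M → queue [B, E]
Visit B → queue [E]
Visit E → queue []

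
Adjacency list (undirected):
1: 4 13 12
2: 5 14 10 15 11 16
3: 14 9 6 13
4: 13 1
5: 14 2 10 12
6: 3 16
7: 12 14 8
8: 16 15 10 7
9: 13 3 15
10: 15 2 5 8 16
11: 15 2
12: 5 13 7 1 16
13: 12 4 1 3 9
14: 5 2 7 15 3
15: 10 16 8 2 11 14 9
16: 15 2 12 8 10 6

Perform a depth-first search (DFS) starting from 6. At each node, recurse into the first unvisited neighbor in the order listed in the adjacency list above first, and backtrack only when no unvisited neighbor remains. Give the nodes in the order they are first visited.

6, 3, 14, 5, 2, 10, 15, 16, 12, 13, 4, 1, 9, 7, 8, 11

Visit 6
6 → 3
3 → 14
14 → 5
5 → 2
2 → 10
10 → 15
15 → 16
16 → 12
12 → 13
13 → 4
4 → 1
13 → 9
12 → 7
7 → 8
15 → 11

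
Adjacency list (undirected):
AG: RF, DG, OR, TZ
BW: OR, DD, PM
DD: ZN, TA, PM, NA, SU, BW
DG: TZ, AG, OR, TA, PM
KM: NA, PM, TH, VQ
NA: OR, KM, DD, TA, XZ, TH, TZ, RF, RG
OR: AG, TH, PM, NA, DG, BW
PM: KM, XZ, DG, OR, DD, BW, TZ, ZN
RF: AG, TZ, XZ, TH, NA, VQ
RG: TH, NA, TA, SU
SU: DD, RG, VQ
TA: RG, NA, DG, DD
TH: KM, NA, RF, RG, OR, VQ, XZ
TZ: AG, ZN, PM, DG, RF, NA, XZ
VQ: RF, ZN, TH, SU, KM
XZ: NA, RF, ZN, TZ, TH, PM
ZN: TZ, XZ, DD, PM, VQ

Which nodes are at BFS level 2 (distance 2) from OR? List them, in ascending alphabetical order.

DD, KM, RF, RG, TA, TZ, VQ, XZ, ZN

Level 0: OR
Level 1: AG, BW, DG, NA, PM, TH
Level 2: DD, KM, RF, RG, TA, TZ, VQ, XZ, ZN
Level 3: SU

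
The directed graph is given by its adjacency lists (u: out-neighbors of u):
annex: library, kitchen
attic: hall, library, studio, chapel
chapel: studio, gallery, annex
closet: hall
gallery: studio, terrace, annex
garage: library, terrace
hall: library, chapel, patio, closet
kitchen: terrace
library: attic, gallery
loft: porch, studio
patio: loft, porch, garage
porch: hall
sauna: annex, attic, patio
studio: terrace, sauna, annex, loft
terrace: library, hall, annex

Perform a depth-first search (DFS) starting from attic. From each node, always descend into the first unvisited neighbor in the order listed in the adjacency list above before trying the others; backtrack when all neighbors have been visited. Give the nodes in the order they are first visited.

attic -> hall -> library -> gallery -> studio -> terrace -> annex -> kitchen -> sauna -> patio -> loft -> porch -> garage -> chapel -> closet

Visit attic
attic → hall
hall → library
library → gallery
gallery → studio
studio → terrace
terrace → annex
annex → kitchen
studio → sauna
sauna → patio
patio → loft
loft → porch
patio → garage
hall → chapel
hall → closet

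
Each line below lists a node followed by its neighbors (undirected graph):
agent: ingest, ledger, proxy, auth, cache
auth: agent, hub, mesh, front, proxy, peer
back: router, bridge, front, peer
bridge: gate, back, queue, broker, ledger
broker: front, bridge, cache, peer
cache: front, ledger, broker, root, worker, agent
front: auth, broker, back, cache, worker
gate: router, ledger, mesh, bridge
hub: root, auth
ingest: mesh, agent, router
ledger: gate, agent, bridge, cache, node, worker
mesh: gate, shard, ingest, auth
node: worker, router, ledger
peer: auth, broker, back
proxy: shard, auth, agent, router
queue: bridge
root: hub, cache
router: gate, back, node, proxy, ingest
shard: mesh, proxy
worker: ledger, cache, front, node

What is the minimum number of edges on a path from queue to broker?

Level 0: queue
Level 1: bridge
Level 2: back, broker, gate, ledger
Level 3: agent, cache, front, mesh, node, peer, router, worker
Level 4: auth, ingest, proxy, root, shard
Level 5: hub
broker first appears at level 2.

2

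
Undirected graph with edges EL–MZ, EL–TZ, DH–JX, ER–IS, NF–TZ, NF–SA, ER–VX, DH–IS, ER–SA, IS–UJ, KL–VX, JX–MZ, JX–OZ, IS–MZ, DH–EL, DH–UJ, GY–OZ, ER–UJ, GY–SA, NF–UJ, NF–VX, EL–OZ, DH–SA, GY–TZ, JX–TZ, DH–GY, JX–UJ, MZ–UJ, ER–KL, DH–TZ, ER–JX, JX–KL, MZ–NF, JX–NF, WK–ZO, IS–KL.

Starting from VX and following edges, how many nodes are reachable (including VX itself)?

BFS from VX visits: VX, ER, KL, NF, IS, JX, SA, UJ, MZ, TZ, DH, OZ, GY, EL
Reachable nodes: 14 of 16 total.

14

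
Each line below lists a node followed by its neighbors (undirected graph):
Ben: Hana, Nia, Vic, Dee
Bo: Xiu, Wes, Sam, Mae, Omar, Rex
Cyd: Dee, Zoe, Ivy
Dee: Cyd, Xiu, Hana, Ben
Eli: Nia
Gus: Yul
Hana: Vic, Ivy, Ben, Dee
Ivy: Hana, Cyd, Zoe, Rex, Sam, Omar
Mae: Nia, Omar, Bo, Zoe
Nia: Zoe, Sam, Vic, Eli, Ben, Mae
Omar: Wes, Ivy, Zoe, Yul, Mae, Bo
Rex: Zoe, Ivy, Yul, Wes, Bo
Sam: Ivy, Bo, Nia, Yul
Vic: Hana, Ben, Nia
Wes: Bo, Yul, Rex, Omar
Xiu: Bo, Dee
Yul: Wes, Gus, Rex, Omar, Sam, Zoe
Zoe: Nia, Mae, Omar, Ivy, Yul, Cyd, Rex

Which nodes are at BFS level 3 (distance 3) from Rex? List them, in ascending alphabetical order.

Level 0: Rex
Level 1: Bo, Ivy, Wes, Yul, Zoe
Level 2: Cyd, Gus, Hana, Mae, Nia, Omar, Sam, Xiu
Level 3: Ben, Dee, Eli, Vic

Ben, Dee, Eli, Vic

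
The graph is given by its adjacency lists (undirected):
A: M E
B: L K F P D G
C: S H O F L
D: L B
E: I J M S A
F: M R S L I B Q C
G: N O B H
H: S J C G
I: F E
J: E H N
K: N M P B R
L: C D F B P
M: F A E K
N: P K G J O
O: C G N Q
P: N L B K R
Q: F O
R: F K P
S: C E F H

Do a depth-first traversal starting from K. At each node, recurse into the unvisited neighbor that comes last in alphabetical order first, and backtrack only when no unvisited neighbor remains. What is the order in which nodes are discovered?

Visit K
K → R
R → P
P → N
N → O
O → Q
Q → F
F → S
S → H
H → J
J → E
E → M
M → A
E → I
H → G
G → B
B → L
L → D
L → C

K -> R -> P -> N -> O -> Q -> F -> S -> H -> J -> E -> M -> A -> I -> G -> B -> L -> D -> C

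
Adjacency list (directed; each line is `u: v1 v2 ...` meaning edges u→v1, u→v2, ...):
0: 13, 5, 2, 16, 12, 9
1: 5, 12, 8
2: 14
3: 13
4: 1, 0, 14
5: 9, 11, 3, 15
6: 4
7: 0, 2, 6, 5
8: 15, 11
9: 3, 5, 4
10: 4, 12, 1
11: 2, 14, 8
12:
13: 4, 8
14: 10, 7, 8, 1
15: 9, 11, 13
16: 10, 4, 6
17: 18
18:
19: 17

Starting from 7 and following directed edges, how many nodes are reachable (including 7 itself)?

17

BFS from 7 visits: 7, 0, 2, 6, 5, 13, 16, 12, 9, 14, 4, 11, 3, 15, 8, 10, 1
Reachable nodes: 17 of 20 total.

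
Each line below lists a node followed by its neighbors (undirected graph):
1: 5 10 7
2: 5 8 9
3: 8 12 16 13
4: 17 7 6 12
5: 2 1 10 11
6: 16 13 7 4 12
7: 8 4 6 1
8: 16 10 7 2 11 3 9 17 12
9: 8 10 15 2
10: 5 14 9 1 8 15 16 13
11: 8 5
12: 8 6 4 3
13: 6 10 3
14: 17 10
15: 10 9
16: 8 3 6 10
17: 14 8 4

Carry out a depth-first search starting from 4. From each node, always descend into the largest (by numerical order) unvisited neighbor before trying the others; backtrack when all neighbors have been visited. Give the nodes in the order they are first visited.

4, 17, 14, 10, 16, 8, 12, 6, 13, 3, 7, 1, 5, 11, 2, 9, 15

Visit 4
4 → 17
17 → 14
14 → 10
10 → 16
16 → 8
8 → 12
12 → 6
6 → 13
13 → 3
6 → 7
7 → 1
1 → 5
5 → 11
5 → 2
2 → 9
9 → 15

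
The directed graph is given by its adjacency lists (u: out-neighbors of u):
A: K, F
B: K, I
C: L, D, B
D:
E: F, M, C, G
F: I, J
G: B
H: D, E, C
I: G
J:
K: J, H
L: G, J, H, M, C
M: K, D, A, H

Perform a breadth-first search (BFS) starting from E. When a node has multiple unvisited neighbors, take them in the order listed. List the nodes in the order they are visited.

Visit E; enqueue F, M, C, G → queue [F, M, C, G]
Visit F; enqueue I, J → queue [M, C, G, I, J]
Visit M; enqueue K, D, A, H → queue [C, G, I, J, K, D, A, H]
Visit C; enqueue L, B → queue [G, I, J, K, D, A, H, L, B]
Visit G → queue [I, J, K, D, A, H, L, B]
Visit I → queue [J, K, D, A, H, L, B]
Visit J → queue [K, D, A, H, L, B]
Visit K → queue [D, A, H, L, B]
Visit D → queue [A, H, L, B]
Visit A → queue [H, L, B]
Visit H → queue [L, B]
Visit L → queue [B]
Visit B → queue []

E → F → M → C → G → I → J → K → D → A → H → L → B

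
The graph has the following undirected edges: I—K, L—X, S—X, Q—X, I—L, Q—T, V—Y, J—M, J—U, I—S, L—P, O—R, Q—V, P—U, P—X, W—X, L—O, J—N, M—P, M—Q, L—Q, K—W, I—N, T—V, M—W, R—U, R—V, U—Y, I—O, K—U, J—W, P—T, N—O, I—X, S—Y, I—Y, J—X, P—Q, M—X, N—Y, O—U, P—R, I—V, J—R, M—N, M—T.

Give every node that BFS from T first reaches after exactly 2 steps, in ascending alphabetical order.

I, J, L, N, R, U, W, X, Y

Level 0: T
Level 1: M, P, Q, V
Level 2: I, J, L, N, R, U, W, X, Y
Level 3: K, O, S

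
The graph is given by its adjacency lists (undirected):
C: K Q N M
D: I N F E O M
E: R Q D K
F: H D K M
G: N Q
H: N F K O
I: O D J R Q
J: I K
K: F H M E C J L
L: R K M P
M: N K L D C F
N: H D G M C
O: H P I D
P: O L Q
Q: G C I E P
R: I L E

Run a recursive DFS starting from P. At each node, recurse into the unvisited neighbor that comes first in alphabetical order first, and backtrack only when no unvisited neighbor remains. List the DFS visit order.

Visit P
P → L
L → K
K → C
C → M
M → D
D → E
E → Q
Q → G
G → N
N → H
H → F
H → O
O → I
I → J
I → R

P, L, K, C, M, D, E, Q, G, N, H, F, O, I, J, R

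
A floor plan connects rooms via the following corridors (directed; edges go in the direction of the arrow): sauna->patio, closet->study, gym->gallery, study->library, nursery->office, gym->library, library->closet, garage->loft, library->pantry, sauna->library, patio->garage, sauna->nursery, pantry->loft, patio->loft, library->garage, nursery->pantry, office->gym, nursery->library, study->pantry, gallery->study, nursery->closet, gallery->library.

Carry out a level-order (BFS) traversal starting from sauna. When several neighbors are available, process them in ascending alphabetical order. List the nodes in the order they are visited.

Visit sauna; enqueue library, nursery, patio → queue [library, nursery, patio]
Visit library; enqueue closet, garage, pantry → queue [nursery, patio, closet, garage, pantry]
Visit nursery; enqueue office → queue [patio, closet, garage, pantry, office]
Visit patio; enqueue loft → queue [closet, garage, pantry, office, loft]
Visit closet; enqueue study → queue [garage, pantry, office, loft, study]
Visit garage → queue [pantry, office, loft, study]
Visit pantry → queue [office, loft, study]
Visit office; enqueue gym → queue [loft, study, gym]
Visit loft → queue [study, gym]
Visit study → queue [gym]
Visit gym; enqueue gallery → queue [gallery]
Visit gallery → queue []

sauna, library, nursery, patio, closet, garage, pantry, office, loft, study, gym, gallery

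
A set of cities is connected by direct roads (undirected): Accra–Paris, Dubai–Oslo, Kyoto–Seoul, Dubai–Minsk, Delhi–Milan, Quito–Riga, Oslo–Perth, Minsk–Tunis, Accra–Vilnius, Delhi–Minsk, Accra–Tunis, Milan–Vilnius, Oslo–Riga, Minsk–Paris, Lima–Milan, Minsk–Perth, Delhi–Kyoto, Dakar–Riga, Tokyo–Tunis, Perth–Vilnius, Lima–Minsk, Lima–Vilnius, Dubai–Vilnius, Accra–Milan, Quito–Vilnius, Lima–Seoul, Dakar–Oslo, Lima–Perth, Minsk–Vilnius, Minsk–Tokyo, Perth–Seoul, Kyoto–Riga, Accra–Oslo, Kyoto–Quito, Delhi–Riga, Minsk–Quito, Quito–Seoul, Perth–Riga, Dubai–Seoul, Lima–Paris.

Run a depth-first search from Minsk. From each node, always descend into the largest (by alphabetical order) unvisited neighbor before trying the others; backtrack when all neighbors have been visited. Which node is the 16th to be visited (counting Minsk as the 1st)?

Delhi

Visit Minsk
Minsk → Vilnius
Vilnius → Quito
Quito → Seoul
Seoul → Perth
Perth → Riga
Riga → Oslo
Oslo → Dubai
Oslo → Dakar
Oslo → Accra
Accra → Tunis
Tunis → Tokyo
Accra → Paris
Paris → Lima
Lima → Milan
Milan → Delhi
Delhi → Kyoto

Visit order: Minsk, Vilnius, Quito, Seoul, Perth, Riga, Oslo, Dubai, Dakar, Accra, Tunis, Tokyo, Paris, Lima, Milan, Delhi, Kyoto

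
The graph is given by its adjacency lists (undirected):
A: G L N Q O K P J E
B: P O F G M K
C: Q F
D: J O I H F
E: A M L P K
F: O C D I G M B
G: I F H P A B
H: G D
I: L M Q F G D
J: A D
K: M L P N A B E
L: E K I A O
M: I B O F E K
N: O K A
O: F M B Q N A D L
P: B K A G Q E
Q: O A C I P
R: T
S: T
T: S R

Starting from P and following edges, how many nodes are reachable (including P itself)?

BFS from P visits: P, B, K, A, G, Q, E, O, F, M, L, N, J, I, H, C, D
Reachable nodes: 17 of 20 total.

17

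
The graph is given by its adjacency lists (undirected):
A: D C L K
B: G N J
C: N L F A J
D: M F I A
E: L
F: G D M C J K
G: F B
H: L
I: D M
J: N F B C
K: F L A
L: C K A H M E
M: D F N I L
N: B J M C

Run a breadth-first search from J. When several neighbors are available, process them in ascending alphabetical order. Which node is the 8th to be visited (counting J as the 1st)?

Visit J; enqueue B, C, F, N → queue [B, C, F, N]
Visit B; enqueue G → queue [C, F, N, G]
Visit C; enqueue A, L → queue [F, N, G, A, L]
Visit F; enqueue D, K, M → queue [N, G, A, L, D, K, M]
Visit N → queue [G, A, L, D, K, M]
Visit G → queue [A, L, D, K, M]
Visit A → queue [L, D, K, M]
Visit L; enqueue E, H → queue [D, K, M, E, H]
Visit D; enqueue I → queue [K, M, E, H, I]
Visit K → queue [M, E, H, I]
Visit M → queue [E, H, I]
Visit E → queue [H, I]
Visit H → queue [I]
Visit I → queue []

Visit order: J, B, C, F, N, G, A, L, D, K, M, E, H, I

L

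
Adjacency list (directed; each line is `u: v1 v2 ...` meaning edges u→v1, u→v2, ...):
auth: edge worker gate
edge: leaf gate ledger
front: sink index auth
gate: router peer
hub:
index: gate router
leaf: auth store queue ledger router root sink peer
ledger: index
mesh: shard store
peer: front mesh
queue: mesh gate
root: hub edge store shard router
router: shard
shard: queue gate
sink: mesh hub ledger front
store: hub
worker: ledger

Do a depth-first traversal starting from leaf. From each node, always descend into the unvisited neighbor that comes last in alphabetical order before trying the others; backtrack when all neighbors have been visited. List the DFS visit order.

leaf -> store -> hub -> sink -> mesh -> shard -> queue -> gate -> router -> peer -> front -> index -> auth -> worker -> ledger -> edge -> root

Visit leaf
leaf → store
store → hub
leaf → sink
sink → mesh
mesh → shard
shard → queue
queue → gate
gate → router
gate → peer
peer → front
front → index
front → auth
auth → worker
worker → ledger
auth → edge
leaf → root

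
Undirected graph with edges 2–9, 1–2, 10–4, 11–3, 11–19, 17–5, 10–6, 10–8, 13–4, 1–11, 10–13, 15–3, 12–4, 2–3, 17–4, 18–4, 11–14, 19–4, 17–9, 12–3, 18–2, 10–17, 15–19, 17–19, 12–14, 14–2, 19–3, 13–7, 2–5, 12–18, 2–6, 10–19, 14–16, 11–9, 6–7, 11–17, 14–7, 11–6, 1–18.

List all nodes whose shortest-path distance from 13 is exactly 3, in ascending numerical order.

Level 0: 13
Level 1: 4, 7, 10
Level 2: 6, 8, 12, 14, 17, 18, 19
Level 3: 1, 2, 3, 5, 9, 11, 15, 16

1, 2, 3, 5, 9, 11, 15, 16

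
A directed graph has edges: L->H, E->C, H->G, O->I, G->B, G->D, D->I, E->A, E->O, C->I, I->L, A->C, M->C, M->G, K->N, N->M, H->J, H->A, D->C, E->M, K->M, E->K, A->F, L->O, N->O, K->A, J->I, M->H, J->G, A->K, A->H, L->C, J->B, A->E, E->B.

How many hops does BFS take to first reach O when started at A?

Level 0: A
Level 1: C, E, F, H, K
Level 2: B, G, I, J, M, N, O
Level 3: D, L
O first appears at level 2.

2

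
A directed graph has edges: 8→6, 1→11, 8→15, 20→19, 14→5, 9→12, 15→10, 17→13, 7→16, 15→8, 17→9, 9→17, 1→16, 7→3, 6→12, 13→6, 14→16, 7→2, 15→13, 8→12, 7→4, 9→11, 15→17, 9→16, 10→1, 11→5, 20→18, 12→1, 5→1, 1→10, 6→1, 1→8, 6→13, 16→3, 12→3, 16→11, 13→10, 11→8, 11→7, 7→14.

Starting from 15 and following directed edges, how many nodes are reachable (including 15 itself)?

BFS from 15 visits: 15, 8, 10, 13, 17, 6, 12, 1, 9, 3, 11, 16, 5, 7, 2, 4, 14
Reachable nodes: 17 of 20 total.

17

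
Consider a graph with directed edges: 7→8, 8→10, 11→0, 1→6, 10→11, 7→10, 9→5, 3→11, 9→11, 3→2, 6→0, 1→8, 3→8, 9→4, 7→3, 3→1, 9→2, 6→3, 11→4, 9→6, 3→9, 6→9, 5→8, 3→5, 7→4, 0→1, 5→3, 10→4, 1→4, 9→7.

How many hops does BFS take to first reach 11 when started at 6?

2

Level 0: 6
Level 1: 0, 3, 9
Level 2: 1, 2, 4, 5, 7, 8, 11
Level 3: 10
11 first appears at level 2.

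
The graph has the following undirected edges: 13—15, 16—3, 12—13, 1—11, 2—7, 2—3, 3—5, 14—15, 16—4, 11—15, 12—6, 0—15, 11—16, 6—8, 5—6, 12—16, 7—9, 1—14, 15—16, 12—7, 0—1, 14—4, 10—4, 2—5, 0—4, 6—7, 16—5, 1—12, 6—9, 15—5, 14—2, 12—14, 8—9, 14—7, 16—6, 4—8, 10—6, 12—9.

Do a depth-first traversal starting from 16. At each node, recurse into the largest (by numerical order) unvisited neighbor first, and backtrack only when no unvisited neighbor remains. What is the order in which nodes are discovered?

Visit 16
16 → 15
15 → 14
14 → 12
12 → 13
12 → 9
9 → 8
8 → 6
6 → 10
10 → 4
4 → 0
0 → 1
1 → 11
6 → 7
7 → 2
2 → 5
5 → 3

16, 15, 14, 12, 13, 9, 8, 6, 10, 4, 0, 1, 11, 7, 2, 5, 3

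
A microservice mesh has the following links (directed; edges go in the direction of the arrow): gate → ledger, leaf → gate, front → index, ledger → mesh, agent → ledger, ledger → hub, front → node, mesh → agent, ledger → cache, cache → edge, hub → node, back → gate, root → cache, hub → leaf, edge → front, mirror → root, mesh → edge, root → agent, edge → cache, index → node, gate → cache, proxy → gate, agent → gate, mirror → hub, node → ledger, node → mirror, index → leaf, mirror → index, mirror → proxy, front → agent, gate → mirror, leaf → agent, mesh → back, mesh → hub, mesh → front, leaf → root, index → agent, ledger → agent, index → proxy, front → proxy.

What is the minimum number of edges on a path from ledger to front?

2

Level 0: ledger
Level 1: agent, cache, hub, mesh
Level 2: back, edge, front, gate, leaf, node
Level 3: index, mirror, proxy, root
front first appears at level 2.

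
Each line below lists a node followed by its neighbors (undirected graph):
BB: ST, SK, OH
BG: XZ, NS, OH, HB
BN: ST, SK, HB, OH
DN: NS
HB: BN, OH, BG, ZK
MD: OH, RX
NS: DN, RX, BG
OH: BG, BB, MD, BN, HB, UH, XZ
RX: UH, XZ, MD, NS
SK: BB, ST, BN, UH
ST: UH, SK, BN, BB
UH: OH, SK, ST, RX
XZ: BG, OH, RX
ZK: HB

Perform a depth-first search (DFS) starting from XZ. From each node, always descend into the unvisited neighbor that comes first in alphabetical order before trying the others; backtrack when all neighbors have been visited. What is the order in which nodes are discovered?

XZ → BG → HB → BN → OH → BB → SK → ST → UH → RX → MD → NS → DN → ZK

Visit XZ
XZ → BG
BG → HB
HB → BN
BN → OH
OH → BB
BB → SK
SK → ST
ST → UH
UH → RX
RX → MD
RX → NS
NS → DN
HB → ZK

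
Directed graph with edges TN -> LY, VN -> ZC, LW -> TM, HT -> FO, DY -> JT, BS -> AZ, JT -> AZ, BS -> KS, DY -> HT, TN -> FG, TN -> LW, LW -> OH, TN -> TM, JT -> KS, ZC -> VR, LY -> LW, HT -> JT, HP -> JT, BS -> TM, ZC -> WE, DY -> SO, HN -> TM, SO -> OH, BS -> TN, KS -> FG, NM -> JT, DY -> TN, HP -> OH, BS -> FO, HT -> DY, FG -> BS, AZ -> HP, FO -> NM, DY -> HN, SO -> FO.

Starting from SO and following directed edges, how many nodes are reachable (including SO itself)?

14

BFS from SO visits: SO, OH, FO, NM, JT, KS, AZ, FG, HP, BS, TN, TM, LY, LW
Reachable nodes: 14 of 21 total.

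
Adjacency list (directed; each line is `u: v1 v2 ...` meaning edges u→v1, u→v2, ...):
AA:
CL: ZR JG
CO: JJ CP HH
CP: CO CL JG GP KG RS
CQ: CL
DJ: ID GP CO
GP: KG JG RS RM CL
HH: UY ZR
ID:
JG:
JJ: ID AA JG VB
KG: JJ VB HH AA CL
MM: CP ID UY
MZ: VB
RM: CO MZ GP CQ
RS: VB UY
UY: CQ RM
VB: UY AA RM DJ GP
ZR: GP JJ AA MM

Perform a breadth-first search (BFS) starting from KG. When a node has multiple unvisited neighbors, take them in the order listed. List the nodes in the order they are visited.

Visit KG; enqueue JJ, VB, HH, AA, CL → queue [JJ, VB, HH, AA, CL]
Visit JJ; enqueue ID, JG → queue [VB, HH, AA, CL, ID, JG]
Visit VB; enqueue UY, RM, DJ, GP → queue [HH, AA, CL, ID, JG, UY, RM, DJ, GP]
Visit HH; enqueue ZR → queue [AA, CL, ID, JG, UY, RM, DJ, GP, ZR]
Visit AA → queue [CL, ID, JG, UY, RM, DJ, GP, ZR]
Visit CL → queue [ID, JG, UY, RM, DJ, GP, ZR]
Visit ID → queue [JG, UY, RM, DJ, GP, ZR]
Visit JG → queue [UY, RM, DJ, GP, ZR]
Visit UY; enqueue CQ → queue [RM, DJ, GP, ZR, CQ]
Visit RM; enqueue CO, MZ → queue [DJ, GP, ZR, CQ, CO, MZ]
Visit DJ → queue [GP, ZR, CQ, CO, MZ]
Visit GP; enqueue RS → queue [ZR, CQ, CO, MZ, RS]
Visit ZR; enqueue MM → queue [CQ, CO, MZ, RS, MM]
Visit CQ → queue [CO, MZ, RS, MM]
Visit CO; enqueue CP → queue [MZ, RS, MM, CP]
Visit MZ → queue [RS, MM, CP]
Visit RS → queue [MM, CP]
Visit MM → queue [CP]
Visit CP → queue []

KG → JJ → VB → HH → AA → CL → ID → JG → UY → RM → DJ → GP → ZR → CQ → CO → MZ → RS → MM → CP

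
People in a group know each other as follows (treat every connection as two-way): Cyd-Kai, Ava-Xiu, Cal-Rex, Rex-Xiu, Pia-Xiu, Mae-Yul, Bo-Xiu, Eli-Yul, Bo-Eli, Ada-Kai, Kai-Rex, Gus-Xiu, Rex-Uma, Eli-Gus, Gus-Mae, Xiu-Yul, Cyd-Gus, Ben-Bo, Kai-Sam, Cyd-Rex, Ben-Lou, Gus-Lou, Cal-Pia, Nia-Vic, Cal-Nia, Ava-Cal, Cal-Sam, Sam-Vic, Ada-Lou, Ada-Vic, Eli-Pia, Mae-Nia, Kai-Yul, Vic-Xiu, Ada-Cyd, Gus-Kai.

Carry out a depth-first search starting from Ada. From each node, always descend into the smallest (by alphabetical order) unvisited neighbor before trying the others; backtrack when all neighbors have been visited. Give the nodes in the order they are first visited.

Visit Ada
Ada → Cyd
Cyd → Gus
Gus → Eli
Eli → Bo
Bo → Ben
Ben → Lou
Bo → Xiu
Xiu → Ava
Ava → Cal
Cal → Nia
Nia → Mae
Mae → Yul
Yul → Kai
Kai → Rex
Rex → Uma
Kai → Sam
Sam → Vic
Cal → Pia

Ada, Cyd, Gus, Eli, Bo, Ben, Lou, Xiu, Ava, Cal, Nia, Mae, Yul, Kai, Rex, Uma, Sam, Vic, Pia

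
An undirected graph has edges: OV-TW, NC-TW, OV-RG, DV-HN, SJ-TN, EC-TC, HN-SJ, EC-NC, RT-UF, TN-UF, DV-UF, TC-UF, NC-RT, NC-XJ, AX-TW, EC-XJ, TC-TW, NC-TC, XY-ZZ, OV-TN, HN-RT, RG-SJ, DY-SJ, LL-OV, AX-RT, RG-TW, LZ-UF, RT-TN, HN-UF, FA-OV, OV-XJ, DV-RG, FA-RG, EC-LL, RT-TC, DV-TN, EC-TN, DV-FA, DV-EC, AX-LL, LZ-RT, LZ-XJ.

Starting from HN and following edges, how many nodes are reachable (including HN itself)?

18

BFS from HN visits: HN, DV, RT, SJ, UF, EC, FA, RG, TN, AX, LZ, NC, TC, DY, LL, XJ, OV, TW
Reachable nodes: 18 of 20 total.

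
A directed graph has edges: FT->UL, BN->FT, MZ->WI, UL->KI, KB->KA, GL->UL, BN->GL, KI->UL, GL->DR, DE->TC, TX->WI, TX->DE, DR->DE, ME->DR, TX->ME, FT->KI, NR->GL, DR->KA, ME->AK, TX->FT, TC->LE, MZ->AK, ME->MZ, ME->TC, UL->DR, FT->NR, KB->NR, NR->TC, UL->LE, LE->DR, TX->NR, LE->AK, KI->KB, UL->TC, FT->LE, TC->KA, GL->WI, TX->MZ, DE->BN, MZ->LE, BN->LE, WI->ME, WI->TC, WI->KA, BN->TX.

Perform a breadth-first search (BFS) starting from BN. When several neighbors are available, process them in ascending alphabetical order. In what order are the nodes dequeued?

BN -> FT -> GL -> LE -> TX -> KI -> NR -> UL -> DR -> WI -> AK -> DE -> ME -> MZ -> KB -> TC -> KA

Visit BN; enqueue FT, GL, LE, TX → queue [FT, GL, LE, TX]
Visit FT; enqueue KI, NR, UL → queue [GL, LE, TX, KI, NR, UL]
Visit GL; enqueue DR, WI → queue [LE, TX, KI, NR, UL, DR, WI]
Visit LE; enqueue AK → queue [TX, KI, NR, UL, DR, WI, AK]
Visit TX; enqueue DE, ME, MZ → queue [KI, NR, UL, DR, WI, AK, DE, ME, MZ]
Visit KI; enqueue KB → queue [NR, UL, DR, WI, AK, DE, ME, MZ, KB]
Visit NR; enqueue TC → queue [UL, DR, WI, AK, DE, ME, MZ, KB, TC]
Visit UL → queue [DR, WI, AK, DE, ME, MZ, KB, TC]
Visit DR; enqueue KA → queue [WI, AK, DE, ME, MZ, KB, TC, KA]
Visit WI → queue [AK, DE, ME, MZ, KB, TC, KA]
Visit AK → queue [DE, ME, MZ, KB, TC, KA]
Visit DE → queue [ME, MZ, KB, TC, KA]
Visit ME → queue [MZ, KB, TC, KA]
Visit MZ → queue [KB, TC, KA]
Visit KB → queue [TC, KA]
Visit TC → queue [KA]
Visit KA → queue []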